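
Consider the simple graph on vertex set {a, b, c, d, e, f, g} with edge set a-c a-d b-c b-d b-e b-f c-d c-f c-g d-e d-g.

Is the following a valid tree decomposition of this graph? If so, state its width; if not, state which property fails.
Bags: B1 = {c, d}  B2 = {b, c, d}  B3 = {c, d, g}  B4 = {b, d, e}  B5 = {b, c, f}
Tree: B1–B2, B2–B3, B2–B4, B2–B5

A tree decomposition must satisfy three properties: every vertex lies in some bag; for every edge, both endpoints lie together in some bag; and for every vertex, the bags containing it form a connected subtree. Here vertex a appears in no bag, so the decomposition is invalid.

No — vertex a appears in no bag.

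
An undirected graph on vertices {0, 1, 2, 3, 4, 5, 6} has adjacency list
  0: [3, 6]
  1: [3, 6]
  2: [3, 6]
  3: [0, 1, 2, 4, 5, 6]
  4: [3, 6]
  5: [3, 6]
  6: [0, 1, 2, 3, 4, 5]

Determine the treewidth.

2

A width-2 tree decomposition is:
Bags: B1 = {2, 3, 6}  B2 = {3, 5, 6}  B3 = {3, 4, 6}  B4 = {0, 3, 6}  B5 = {1, 3, 6}
Tree: B1–B2, B1–B3, B2–B4, B1–B5
Each bag holds 3 vertices, so the decomposition has width 2, which upper-bounds the treewidth. For the lower bound, the 3 vertices {0, 3, 6} are pairwise adjacent, and any tree decomposition puts a clique entirely inside one bag — forcing width ≥ 2. Combining the bounds, tw(G) = 2.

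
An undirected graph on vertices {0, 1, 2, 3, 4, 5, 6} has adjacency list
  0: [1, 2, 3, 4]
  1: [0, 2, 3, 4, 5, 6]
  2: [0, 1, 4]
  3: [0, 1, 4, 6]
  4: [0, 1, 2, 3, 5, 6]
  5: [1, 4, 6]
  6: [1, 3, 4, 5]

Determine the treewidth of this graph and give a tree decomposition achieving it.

Each bag holds 4 vertices, so the decomposition has width 3, which upper-bounds the treewidth. For the lower bound, the 4 vertices {0, 1, 2, 4} are pairwise adjacent, and any tree decomposition puts a clique entirely inside one bag — forcing width ≥ 3. The upper and lower bounds meet at 3, so that is the treewidth.

Treewidth 3.
Bags: B1 = {1, 3, 4, 6}  B2 = {1, 4, 5, 6}  B3 = {0, 1, 3, 4}  B4 = {0, 1, 2, 4}
Tree: B1–B2, B1–B3, B3–B4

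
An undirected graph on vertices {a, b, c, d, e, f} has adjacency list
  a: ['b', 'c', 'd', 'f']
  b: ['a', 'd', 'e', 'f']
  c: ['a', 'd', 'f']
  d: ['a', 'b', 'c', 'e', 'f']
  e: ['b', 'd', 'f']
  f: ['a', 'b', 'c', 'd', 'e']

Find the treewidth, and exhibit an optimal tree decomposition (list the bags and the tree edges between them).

Treewidth 3.
One such decomposition:
Bags: B1 = {a, b, d, f}  B2 = {a, c, d, f}  B3 = {b, d, e, f}
Tree: B1–B2, B1–B3

Every bag has size at most 4, so the width is 4 − 1 = 3 and tw(G) ≤ 3. For the lower bound, the 4 vertices {b, d, e, f} are pairwise adjacent, and any tree decomposition puts a clique entirely inside one bag — forcing width ≥ 3. Combining the bounds, tw(G) = 3.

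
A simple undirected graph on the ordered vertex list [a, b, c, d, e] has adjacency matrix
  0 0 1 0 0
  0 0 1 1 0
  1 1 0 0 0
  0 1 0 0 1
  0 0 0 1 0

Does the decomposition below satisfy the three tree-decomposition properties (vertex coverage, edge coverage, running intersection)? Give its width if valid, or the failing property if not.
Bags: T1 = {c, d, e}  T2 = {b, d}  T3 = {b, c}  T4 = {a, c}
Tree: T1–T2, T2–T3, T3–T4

A tree decomposition must satisfy three properties: every vertex lies in some bag; for every edge, both endpoints lie together in some bag; and for every vertex, the bags containing it form a connected subtree. Here bags containing vertex c are not connected in the tree, so the decomposition is invalid.

No — bags containing vertex c are not connected in the tree.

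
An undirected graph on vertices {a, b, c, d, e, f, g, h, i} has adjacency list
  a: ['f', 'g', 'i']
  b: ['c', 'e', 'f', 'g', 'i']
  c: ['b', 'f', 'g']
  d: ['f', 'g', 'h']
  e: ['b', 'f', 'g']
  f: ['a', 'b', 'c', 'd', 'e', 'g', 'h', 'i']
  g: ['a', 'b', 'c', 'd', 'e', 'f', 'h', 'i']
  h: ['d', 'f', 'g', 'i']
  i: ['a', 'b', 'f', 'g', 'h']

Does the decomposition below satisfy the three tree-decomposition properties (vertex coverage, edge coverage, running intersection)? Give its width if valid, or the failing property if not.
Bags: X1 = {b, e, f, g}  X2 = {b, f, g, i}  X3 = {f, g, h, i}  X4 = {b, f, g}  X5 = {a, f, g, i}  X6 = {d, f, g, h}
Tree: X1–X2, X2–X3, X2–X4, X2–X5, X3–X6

No — vertex c appears in no bag.

A tree decomposition must satisfy three properties: every vertex lies in some bag; for every edge, both endpoints lie together in some bag; and for every vertex, the bags containing it form a connected subtree. Here vertex c appears in no bag, so the decomposition is invalid.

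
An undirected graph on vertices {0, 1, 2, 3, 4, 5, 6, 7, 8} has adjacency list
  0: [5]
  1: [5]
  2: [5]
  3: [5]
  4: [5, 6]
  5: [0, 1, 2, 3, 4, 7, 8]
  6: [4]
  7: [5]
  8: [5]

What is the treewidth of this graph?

1

A width-1 tree decomposition is:
Bags: B1 = {1, 5}  B2 = {2, 5}  B3 = {4, 5}  B4 = {5, 8}  B5 = {3, 5}  B6 = {4, 6}  B7 = {0, 5}  B8 = {5, 7}
Tree: B1–B2, B1–B3, B2–B4, B4–B5, B3–B6, B5–B7, B5–B8
The largest bag has 2 vertices, giving width 1; this decomposition certifies tw(G) ≤ 1. Any graph with an edge has treewidth ≥ 1, and G has the edge 5–1. Hence tw(G) = 1 exactly.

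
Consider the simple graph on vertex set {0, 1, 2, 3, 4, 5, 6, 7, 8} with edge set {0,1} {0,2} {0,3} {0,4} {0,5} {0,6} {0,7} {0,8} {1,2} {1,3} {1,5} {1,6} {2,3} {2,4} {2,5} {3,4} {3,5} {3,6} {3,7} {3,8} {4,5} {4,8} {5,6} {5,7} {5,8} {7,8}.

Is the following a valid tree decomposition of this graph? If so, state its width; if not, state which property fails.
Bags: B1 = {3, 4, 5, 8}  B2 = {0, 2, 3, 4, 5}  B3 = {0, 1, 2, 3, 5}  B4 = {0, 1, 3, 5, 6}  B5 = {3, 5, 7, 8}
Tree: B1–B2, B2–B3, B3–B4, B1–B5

No — edge (0,8) lies in no bag.

A tree decomposition must satisfy three properties: every vertex lies in some bag; for every edge, both endpoints lie together in some bag; and for every vertex, the bags containing it form a connected subtree. Here edge (0,8) lies in no bag, so the decomposition is invalid.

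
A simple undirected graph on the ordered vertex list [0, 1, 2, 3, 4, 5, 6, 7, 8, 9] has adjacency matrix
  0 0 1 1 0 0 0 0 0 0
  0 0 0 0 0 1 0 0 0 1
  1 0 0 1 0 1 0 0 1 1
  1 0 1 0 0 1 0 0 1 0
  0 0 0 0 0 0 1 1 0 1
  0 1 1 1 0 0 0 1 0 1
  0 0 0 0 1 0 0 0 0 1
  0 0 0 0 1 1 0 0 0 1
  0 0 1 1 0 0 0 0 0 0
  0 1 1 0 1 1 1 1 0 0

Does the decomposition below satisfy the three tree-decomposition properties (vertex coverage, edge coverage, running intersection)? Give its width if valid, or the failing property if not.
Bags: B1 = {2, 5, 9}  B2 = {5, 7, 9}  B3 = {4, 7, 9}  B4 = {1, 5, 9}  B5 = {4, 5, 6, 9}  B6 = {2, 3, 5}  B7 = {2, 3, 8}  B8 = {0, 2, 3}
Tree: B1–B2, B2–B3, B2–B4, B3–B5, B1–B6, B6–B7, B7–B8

A tree decomposition must satisfy three properties: every vertex lies in some bag; for every edge, both endpoints lie together in some bag; and for every vertex, the bags containing it form a connected subtree. Here bags containing vertex 5 are not connected in the tree, so the decomposition is invalid.

No — bags containing vertex 5 are not connected in the tree.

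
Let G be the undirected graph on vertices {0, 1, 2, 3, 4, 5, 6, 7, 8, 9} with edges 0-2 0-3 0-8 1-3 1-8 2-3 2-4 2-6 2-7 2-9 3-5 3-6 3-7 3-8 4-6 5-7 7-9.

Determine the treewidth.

A width-2 tree decomposition is:
Bags: B1 = {2, 3, 7}  B2 = {2, 7, 9}  B3 = {0, 2, 3}  B4 = {2, 3, 6}  B5 = {3, 5, 7}  B6 = {2, 4, 6}  B7 = {0, 3, 8}  B8 = {1, 3, 8}
Tree: B1–B2, B1–B3, B1–B4, B1–B5, B4–B6, B3–B7, B7–B8
Each bag holds 3 vertices, so the decomposition has width 2, which upper-bounds the treewidth. On the other hand G contains the 3-clique {2, 7, 9}. A clique must lie in a single bag of any decomposition, so no decomposition can have width below 2. Hence tw(G) = 2 exactly.

2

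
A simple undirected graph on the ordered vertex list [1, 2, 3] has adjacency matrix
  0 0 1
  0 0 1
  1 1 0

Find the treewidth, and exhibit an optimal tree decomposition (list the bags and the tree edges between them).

The largest bag has 2 vertices, giving width 1; this decomposition certifies tw(G) ≤ 1. G has an edge, so its treewidth is at least 1. The upper and lower bounds meet at 1, so that is the treewidth.

Treewidth 1.
Bags: B1 = {2, 3}  B2 = {1, 3}
Tree: B1–B2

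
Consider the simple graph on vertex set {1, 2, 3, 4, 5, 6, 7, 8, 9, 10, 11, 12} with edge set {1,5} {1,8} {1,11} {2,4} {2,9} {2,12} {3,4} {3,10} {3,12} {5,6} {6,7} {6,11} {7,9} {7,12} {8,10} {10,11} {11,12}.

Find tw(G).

A width-3 tree decomposition is:
Bags: B1 = {2, 3, 4, 9}  B2 = {2, 3, 9, 12}  B3 = {3, 7, 9, 12}  B4 = {3, 7, 10, 12}  B5 = {7, 10, 11, 12}  B6 = {6, 7, 10, 11}  B7 = {6, 8, 10, 11}  B8 = {1, 6, 8, 11}  B9 = {1, 5, 6, 8}
Tree: B1–B2, B2–B3, B3–B4, B4–B5, B5–B6, B6–B7, B7–B8, B8–B9
Each bag holds 4 vertices, so the decomposition has width 3, which upper-bounds the treewidth. For the lower bound: the 4 vertex sets {2,4,9}, {3}, {12}, {6,7,10,11} are disjoint, each induces a connected subgraph, and every pair is joined by at least one edge of G. Contracting each set to a single vertex therefore yields K_{4} as a minor, and since treewidth is minor-monotone, tw(G) ≥ tw(K_{4}) = 3. Hence tw(G) = 3 exactly.

3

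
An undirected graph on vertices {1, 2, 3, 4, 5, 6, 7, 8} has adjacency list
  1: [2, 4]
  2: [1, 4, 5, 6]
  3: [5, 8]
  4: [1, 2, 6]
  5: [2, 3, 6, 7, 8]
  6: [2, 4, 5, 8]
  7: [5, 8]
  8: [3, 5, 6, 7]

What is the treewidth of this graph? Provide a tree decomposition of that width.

The largest bag has 3 vertices, giving width 2; this decomposition certifies tw(G) ≤ 2. For the lower bound, the 3 vertices {1, 2, 4} are pairwise adjacent, and any tree decomposition puts a clique entirely inside one bag — forcing width ≥ 2. Combining the bounds, tw(G) = 2.

Treewidth 2.
Bags: B1 = {5, 6, 8}  B2 = {2, 5, 6}  B3 = {2, 4, 6}  B4 = {1, 2, 4}  B5 = {3, 5, 8}  B6 = {5, 7, 8}
Tree: B1–B2, B2–B3, B3–B4, B1–B5, B1–B6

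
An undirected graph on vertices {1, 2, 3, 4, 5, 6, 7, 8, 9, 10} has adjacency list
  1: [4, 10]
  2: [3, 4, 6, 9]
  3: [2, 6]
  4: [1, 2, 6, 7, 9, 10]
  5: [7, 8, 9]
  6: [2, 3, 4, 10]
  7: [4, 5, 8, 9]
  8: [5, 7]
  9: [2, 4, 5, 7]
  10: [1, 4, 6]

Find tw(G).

A width-2 tree decomposition is:
Bags: B1 = {1, 4, 10}  B2 = {4, 6, 10}  B3 = {2, 4, 6}  B4 = {2, 4, 9}  B5 = {4, 7, 9}  B6 = {5, 7, 9}  B7 = {2, 3, 6}  B8 = {5, 7, 8}
Tree: B1–B2, B2–B3, B3–B4, B4–B5, B5–B6, B3–B7, B6–B8
Every bag has size at most 3, so the width is 3 − 1 = 2 and tw(G) ≤ 2. On the other hand G contains the 3-clique {5, 7, 8}. A clique must lie in a single bag of any decomposition, so no decomposition can have width below 2. The upper and lower bounds meet at 2, so that is the treewidth.

2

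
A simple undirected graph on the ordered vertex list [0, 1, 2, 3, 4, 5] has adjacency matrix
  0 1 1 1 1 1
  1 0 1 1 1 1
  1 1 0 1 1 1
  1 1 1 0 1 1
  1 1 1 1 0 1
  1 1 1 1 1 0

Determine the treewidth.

A width-5 tree decomposition is:
Bags: B1 = {0, 1, 2, 3, 4, 5}
Tree: (single bag)
With just one bag of size 6, the width is 6 − 1 = 5, so tw(G) ≤ 5. For the lower bound, the 6 vertices {0, 1, 2, 3, 4, 5} are pairwise adjacent, and any tree decomposition puts a clique entirely inside one bag — forcing width ≥ 5. Combining the bounds, tw(G) = 5.

5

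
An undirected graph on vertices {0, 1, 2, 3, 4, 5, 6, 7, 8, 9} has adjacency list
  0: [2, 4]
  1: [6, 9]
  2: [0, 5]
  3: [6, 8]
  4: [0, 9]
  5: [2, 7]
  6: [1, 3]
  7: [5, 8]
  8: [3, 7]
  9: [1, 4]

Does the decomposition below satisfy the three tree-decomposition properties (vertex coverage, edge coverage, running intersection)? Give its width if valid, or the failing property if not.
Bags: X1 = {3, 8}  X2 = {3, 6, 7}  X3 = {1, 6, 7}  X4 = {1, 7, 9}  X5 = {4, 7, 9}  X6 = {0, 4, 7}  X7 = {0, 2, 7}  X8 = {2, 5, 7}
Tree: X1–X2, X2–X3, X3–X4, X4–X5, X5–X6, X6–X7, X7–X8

A tree decomposition must satisfy three properties: every vertex lies in some bag; for every edge, both endpoints lie together in some bag; and for every vertex, the bags containing it form a connected subtree. Here edge (7,8) lies in no bag, so the decomposition is invalid.

No — edge (7,8) lies in no bag.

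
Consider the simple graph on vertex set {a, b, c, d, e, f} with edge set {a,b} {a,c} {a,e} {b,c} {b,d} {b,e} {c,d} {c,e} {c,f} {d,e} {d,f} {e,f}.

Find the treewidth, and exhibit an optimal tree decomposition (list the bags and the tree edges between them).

Every bag has size at most 4, so the width is 4 − 1 = 3 and tw(G) ≤ 3. On the other hand G contains the 4-clique {c, d, e, f}. A clique must lie in a single bag of any decomposition, so no decomposition can have width below 3. The upper and lower bounds meet at 3, so that is the treewidth.

Treewidth 3.
Bags: B1 = {a, b, c, e}  B2 = {b, c, d, e}  B3 = {c, d, e, f}
Tree: B1–B2, B2–B3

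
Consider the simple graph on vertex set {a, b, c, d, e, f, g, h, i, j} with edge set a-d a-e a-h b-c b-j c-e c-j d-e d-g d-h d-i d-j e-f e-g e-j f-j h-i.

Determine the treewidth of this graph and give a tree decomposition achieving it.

Treewidth 2.
Bags: B1 = {a, d, e}  B2 = {d, e, j}  B3 = {a, d, h}  B4 = {c, e, j}  B5 = {d, e, g}  B6 = {b, c, j}  B7 = {d, h, i}  B8 = {e, f, j}
Tree: B1–B2, B1–B3, B2–B4, B2–B5, B4–B6, B3–B7, B2–B8

Each bag holds 3 vertices, so the decomposition has width 2, which upper-bounds the treewidth. For the lower bound, the 3 vertices {d, e, g} are pairwise adjacent, and any tree decomposition puts a clique entirely inside one bag — forcing width ≥ 2. Therefore the treewidth is 2.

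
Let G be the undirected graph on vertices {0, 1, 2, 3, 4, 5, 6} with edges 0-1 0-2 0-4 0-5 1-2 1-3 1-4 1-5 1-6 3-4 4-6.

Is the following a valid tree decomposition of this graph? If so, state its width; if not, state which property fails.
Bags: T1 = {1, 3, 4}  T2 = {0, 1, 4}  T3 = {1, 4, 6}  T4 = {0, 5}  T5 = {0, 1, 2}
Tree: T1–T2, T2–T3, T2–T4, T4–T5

A tree decomposition must satisfy three properties: every vertex lies in some bag; for every edge, both endpoints lie together in some bag; and for every vertex, the bags containing it form a connected subtree. Here edge (1,5) lies in no bag, so the decomposition is invalid.

No — edge (1,5) lies in no bag.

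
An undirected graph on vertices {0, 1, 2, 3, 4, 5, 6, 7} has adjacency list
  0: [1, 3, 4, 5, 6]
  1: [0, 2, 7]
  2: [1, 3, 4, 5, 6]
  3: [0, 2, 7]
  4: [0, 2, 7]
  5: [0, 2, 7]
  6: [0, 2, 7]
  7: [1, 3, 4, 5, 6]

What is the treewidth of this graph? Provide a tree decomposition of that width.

Every bag has size at most 4, so the width is 4 − 1 = 3 and tw(G) ≤ 3. For the lower bound: the 4 vertex sets {1,7}, {2,3}, {0}, {4} are disjoint, each induces a connected subgraph, and every pair is joined by at least one edge of G. Contracting each set to a single vertex therefore yields K_{4} as a minor, and since treewidth is minor-monotone, tw(G) ≥ tw(K_{4}) = 3. The upper and lower bounds meet at 3, so that is the treewidth.

Treewidth 3.
Bags: B1 = {0, 1, 2, 7}  B2 = {0, 2, 3, 7}  B3 = {0, 2, 4, 7}  B4 = {0, 2, 5, 7}  B5 = {0, 2, 6, 7}
Tree: B1–B2, B2–B3, B3–B4, B4–B5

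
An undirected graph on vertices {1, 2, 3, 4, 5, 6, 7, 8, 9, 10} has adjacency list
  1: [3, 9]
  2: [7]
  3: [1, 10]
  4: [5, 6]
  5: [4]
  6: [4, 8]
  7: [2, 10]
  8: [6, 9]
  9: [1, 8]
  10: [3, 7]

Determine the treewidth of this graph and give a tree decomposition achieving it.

Treewidth 1.
One such decomposition:
Bags: B1 = {4, 5}  B2 = {4, 6}  B3 = {6, 8}  B4 = {8, 9}  B5 = {1, 9}  B6 = {1, 3}  B7 = {3, 10}  B8 = {7, 10}  B9 = {2, 7}
Tree: B1–B2, B2–B3, B3–B4, B4–B5, B5–B6, B6–B7, B7–B8, B8–B9

Every bag has size at most 2, so the width is 2 − 1 = 1 and tw(G) ≤ 1. Any graph with an edge has treewidth ≥ 1, and G has the edge 5–4. Combining the bounds, tw(G) = 1.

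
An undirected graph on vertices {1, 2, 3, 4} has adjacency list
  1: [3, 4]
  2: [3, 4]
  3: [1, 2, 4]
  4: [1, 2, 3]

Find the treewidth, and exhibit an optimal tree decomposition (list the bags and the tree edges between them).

Treewidth 2.
One such decomposition:
Bags: B1 = {2, 3, 4}  B2 = {1, 3, 4}
Tree: B1–B2

The largest bag has 3 vertices, giving width 2; this decomposition certifies tw(G) ≤ 2. On the other hand G contains the 3-clique {1, 3, 4}. A clique must lie in a single bag of any decomposition, so no decomposition can have width below 2. Combining the bounds, tw(G) = 2.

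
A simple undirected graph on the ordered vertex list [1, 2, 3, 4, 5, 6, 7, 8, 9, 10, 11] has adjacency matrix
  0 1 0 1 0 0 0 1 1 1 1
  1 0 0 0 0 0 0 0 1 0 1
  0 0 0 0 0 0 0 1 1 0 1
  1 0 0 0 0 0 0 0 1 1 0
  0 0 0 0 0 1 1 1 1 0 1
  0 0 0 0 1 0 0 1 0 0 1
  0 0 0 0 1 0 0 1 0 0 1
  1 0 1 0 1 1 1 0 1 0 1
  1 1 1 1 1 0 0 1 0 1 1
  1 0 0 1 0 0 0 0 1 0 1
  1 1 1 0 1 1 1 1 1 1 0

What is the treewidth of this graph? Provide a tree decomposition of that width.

Treewidth 3.
Bags: B1 = {5, 8, 9, 11}  B2 = {1, 8, 9, 11}  B3 = {1, 9, 10, 11}  B4 = {5, 7, 8, 11}  B5 = {1, 4, 9, 10}  B6 = {5, 6, 8, 11}  B7 = {3, 8, 9, 11}  B8 = {1, 2, 9, 11}
Tree: B1–B2, B2–B3, B1–B4, B3–B5, B1–B6, B2–B7, B2–B8

Each bag holds 4 vertices, so the decomposition has width 3, which upper-bounds the treewidth. On the other hand G contains the 4-clique {1, 8, 9, 11}. A clique must lie in a single bag of any decomposition, so no decomposition can have width below 3. Hence tw(G) = 3 exactly.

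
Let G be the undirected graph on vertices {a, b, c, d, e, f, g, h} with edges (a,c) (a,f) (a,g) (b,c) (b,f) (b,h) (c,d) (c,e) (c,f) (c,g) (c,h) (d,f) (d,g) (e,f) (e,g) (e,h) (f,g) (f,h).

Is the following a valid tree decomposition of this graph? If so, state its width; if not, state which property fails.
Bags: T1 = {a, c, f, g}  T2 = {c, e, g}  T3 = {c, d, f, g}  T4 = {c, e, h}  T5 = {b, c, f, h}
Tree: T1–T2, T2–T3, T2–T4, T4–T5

A tree decomposition must satisfy three properties: every vertex lies in some bag; for every edge, both endpoints lie together in some bag; and for every vertex, the bags containing it form a connected subtree. Here edge (f,e) lies in no bag, so the decomposition is invalid.

No — edge (f,e) lies in no bag.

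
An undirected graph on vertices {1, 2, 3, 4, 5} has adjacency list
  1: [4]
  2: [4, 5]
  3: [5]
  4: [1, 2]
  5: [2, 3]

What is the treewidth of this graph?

1

A width-1 tree decomposition is:
Bags: B1 = {3, 5}  B2 = {2, 5}  B3 = {2, 4}  B4 = {1, 4}
Tree: B1–B2, B2–B3, B3–B4
The largest bag has 2 vertices, giving width 1; this decomposition certifies tw(G) ≤ 1. Any graph with an edge has treewidth ≥ 1, and G has the edge 3–5. Therefore the treewidth is 1.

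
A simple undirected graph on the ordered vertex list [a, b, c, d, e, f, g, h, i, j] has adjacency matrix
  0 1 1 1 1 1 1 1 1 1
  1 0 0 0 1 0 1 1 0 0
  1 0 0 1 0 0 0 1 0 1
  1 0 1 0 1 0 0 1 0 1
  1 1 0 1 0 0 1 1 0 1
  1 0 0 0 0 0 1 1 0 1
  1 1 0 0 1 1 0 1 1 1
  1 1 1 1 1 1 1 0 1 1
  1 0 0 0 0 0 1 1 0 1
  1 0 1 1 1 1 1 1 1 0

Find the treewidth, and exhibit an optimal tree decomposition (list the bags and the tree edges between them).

Treewidth 4.
Bags: B1 = {a, e, g, h, j}  B2 = {a, f, g, h, j}  B3 = {a, d, e, h, j}  B4 = {a, c, d, h, j}  B5 = {a, g, h, i, j}  B6 = {a, b, e, g, h}
Tree: B1–B2, B1–B3, B3–B4, B1–B5, B1–B6

Every bag has size at most 5, so the width is 5 − 1 = 4 and tw(G) ≤ 4. On the other hand G contains the 5-clique {a, d, e, h, j}. A clique must lie in a single bag of any decomposition, so no decomposition can have width below 4. Hence tw(G) = 4 exactly.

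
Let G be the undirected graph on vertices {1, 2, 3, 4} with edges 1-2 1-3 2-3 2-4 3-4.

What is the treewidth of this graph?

2

A width-2 tree decomposition is:
Bags: B1 = {1, 2, 3}  B2 = {2, 3, 4}
Tree: B1–B2
Every bag has size at most 3, so the width is 3 − 1 = 2 and tw(G) ≤ 2. For the lower bound, the 3 vertices {1, 2, 3} are pairwise adjacent, and any tree decomposition puts a clique entirely inside one bag — forcing width ≥ 2. Hence tw(G) = 2 exactly.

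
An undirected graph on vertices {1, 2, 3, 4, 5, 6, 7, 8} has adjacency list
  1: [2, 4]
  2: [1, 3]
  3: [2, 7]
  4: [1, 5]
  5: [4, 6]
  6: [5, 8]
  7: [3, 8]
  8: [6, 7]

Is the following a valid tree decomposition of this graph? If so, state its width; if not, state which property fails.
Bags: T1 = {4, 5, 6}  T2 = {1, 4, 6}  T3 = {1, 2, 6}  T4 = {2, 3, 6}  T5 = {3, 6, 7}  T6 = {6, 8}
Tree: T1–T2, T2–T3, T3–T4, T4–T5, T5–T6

No — edge (7,8) lies in no bag.

A tree decomposition must satisfy three properties: every vertex lies in some bag; for every edge, both endpoints lie together in some bag; and for every vertex, the bags containing it form a connected subtree. Here edge (7,8) lies in no bag, so the decomposition is invalid.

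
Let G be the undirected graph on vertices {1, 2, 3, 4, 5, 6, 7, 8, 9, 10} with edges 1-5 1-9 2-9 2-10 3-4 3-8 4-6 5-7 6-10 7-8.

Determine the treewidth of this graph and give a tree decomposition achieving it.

The largest bag has 3 vertices, giving width 2; this decomposition certifies tw(G) ≤ 2. For the lower bound, G contains the cycle 5–7–8–3–4–6–10–2–9–1–5, so G is not a forest; only forests have treewidth ≤ 1, hence tw(G) ≥ 2. Combining the bounds, tw(G) = 2.

Treewidth 2.
One such decomposition:
Bags: B1 = {5, 7, 8}  B2 = {3, 5, 8}  B3 = {3, 4, 5}  B4 = {4, 5, 6}  B5 = {5, 6, 10}  B6 = {2, 5, 10}  B7 = {2, 5, 9}  B8 = {1, 5, 9}
Tree: B1–B2, B2–B3, B3–B4, B4–B5, B5–B6, B6–B7, B7–B8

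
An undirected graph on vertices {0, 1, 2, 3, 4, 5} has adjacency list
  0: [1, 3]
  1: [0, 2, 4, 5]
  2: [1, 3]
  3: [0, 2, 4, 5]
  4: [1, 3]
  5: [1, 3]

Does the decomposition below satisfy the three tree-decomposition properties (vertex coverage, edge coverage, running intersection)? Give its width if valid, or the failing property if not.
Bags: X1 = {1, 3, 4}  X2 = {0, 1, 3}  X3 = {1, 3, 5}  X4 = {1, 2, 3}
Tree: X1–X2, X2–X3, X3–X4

Checking the three conditions: (i) the bags cover all of {0, 1, 2, 3, 4, 5}; (ii) for each edge, some bag contains both endpoints; (iii) the bags containing any fixed vertex form a subtree. All hold, so the decomposition is valid with width 3 − 1 = 2.

Yes; width 2.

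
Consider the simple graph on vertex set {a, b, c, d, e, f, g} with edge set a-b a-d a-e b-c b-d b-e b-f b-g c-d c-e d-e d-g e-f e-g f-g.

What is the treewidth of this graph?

3

A width-3 tree decomposition is:
Bags: B1 = {b, c, d, e}  B2 = {b, d, e, g}  B3 = {a, b, d, e}  B4 = {b, e, f, g}
Tree: B1–B2, B1–B3, B2–B4
The largest bag has 4 vertices, giving width 3; this decomposition certifies tw(G) ≤ 3. On the other hand G contains the 4-clique {b, d, e, g}. A clique must lie in a single bag of any decomposition, so no decomposition can have width below 3. Hence tw(G) = 3 exactly.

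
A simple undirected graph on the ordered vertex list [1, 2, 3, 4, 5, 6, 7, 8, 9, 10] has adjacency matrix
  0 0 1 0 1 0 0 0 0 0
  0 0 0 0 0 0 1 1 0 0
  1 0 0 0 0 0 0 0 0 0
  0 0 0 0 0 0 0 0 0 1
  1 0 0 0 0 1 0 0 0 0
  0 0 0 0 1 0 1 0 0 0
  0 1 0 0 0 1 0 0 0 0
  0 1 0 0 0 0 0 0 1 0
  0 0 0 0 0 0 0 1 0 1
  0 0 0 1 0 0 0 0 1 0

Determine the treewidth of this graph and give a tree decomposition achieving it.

Treewidth 1.
Bags: B1 = {1, 3}  B2 = {1, 5}  B3 = {5, 6}  B4 = {6, 7}  B5 = {2, 7}  B6 = {2, 8}  B7 = {8, 9}  B8 = {9, 10}  B9 = {4, 10}
Tree: B1–B2, B2–B3, B3–B4, B4–B5, B5–B6, B6–B7, B7–B8, B8–B9

The largest bag has 2 vertices, giving width 1; this decomposition certifies tw(G) ≤ 1. Since G has at least one edge (e.g. 3–1), it is not an edgeless graph, so tw(G) ≥ 1. Combining the bounds, tw(G) = 1.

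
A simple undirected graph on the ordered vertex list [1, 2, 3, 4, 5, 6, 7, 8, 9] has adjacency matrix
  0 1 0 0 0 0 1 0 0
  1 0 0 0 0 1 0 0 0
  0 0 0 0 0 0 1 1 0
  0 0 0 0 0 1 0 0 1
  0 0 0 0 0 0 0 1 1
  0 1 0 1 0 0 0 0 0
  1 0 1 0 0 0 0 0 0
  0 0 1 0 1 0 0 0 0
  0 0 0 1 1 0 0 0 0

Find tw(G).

2

A width-2 tree decomposition is:
Bags: B1 = {1, 2, 6}  B2 = {1, 6, 7}  B3 = {3, 6, 7}  B4 = {3, 6, 8}  B5 = {5, 6, 8}  B6 = {5, 6, 9}  B7 = {4, 6, 9}
Tree: B1–B2, B2–B3, B3–B4, B4–B5, B5–B6, B6–B7
Each bag holds 3 vertices, so the decomposition has width 2, which upper-bounds the treewidth. Since 6–2–1–7–3–8–5–9–4–6 is a cycle in G, G is not acyclic. Forests are exactly the graphs of treewidth ≤ 1, so tw(G) ≥ 2. Therefore the treewidth is 2.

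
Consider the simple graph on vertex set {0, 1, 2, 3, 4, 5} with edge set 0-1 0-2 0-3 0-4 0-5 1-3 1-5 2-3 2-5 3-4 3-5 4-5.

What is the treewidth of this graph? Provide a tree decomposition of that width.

Treewidth 3.
One such decomposition:
Bags: B1 = {0, 3, 4, 5}  B2 = {0, 2, 3, 5}  B3 = {0, 1, 3, 5}
Tree: B1–B2, B1–B3

Every bag has size at most 4, so the width is 4 − 1 = 3 and tw(G) ≤ 3. For the lower bound, the 4 vertices {0, 1, 3, 5} are pairwise adjacent, and any tree decomposition puts a clique entirely inside one bag — forcing width ≥ 3. Therefore the treewidth is 3.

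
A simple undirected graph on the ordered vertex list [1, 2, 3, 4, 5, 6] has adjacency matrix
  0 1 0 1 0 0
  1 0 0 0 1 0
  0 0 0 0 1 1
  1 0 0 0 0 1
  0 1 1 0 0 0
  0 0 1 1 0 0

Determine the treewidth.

2

A width-2 tree decomposition is:
Bags: B1 = {3, 4, 6}  B2 = {1, 3, 4}  B3 = {1, 2, 3}  B4 = {2, 3, 5}
Tree: B1–B2, B2–B3, B3–B4
The largest bag has 3 vertices, giving width 2; this decomposition certifies tw(G) ≤ 2. For the lower bound, G contains the cycle 3–6–4–1–2–5–3, so G is not a forest; only forests have treewidth ≤ 1, hence tw(G) ≥ 2. Combining the bounds, tw(G) = 2.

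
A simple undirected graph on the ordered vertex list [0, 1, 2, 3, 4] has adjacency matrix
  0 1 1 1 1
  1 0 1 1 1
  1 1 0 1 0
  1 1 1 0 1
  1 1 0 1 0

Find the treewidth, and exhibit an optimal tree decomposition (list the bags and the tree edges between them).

Each bag holds 4 vertices, so the decomposition has width 3, which upper-bounds the treewidth. For the lower bound, the 4 vertices {0, 1, 2, 3} are pairwise adjacent, and any tree decomposition puts a clique entirely inside one bag — forcing width ≥ 3. The upper and lower bounds meet at 3, so that is the treewidth.

Treewidth 3.
One optimal decomposition is:
Bags: B1 = {0, 1, 2, 3}  B2 = {0, 1, 3, 4}
Tree: B1–B2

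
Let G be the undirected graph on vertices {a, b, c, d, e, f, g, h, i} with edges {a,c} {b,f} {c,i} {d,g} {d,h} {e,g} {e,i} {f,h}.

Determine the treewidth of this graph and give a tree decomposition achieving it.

Treewidth 1.
One such decomposition:
Bags: B1 = {a, c}  B2 = {c, i}  B3 = {e, i}  B4 = {e, g}  B5 = {d, g}  B6 = {d, h}  B7 = {f, h}  B8 = {b, f}
Tree: B1–B2, B2–B3, B3–B4, B4–B5, B5–B6, B6–B7, B7–B8

Each bag holds 2 vertices, so the decomposition has width 1, which upper-bounds the treewidth. Any graph with an edge has treewidth ≥ 1, and G has the edge a–c. The upper and lower bounds meet at 1, so that is the treewidth.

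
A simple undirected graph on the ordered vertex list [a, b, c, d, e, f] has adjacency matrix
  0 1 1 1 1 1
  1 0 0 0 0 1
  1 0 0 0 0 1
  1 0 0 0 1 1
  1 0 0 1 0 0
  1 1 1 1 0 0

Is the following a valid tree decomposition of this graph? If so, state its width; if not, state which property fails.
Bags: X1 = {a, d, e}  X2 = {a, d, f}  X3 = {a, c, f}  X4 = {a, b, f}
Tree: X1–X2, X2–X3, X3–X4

Vertex coverage: the bags together contain {a, b, c, d, e, f}, the full vertex set. Edge coverage: each edge of G has both endpoints in at least one bag. Running intersection: for every vertex, the bags containing it form a connected subtree. All three properties hold, so this is a valid tree decomposition of width max|bag| − 1 = 2, and hence tw(G) ≤ 2.

Yes; width 2.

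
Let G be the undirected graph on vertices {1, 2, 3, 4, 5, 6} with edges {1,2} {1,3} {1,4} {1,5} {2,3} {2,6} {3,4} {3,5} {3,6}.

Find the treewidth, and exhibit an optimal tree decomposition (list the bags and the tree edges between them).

Each bag holds 3 vertices, so the decomposition has width 2, which upper-bounds the treewidth. On the other hand G contains the 3-clique {1, 2, 3}. A clique must lie in a single bag of any decomposition, so no decomposition can have width below 2. Therefore the treewidth is 2.

Treewidth 2.
One such decomposition:
Bags: B1 = {1, 2, 3}  B2 = {2, 3, 6}  B3 = {1, 3, 4}  B4 = {1, 3, 5}
Tree: B1–B2, B1–B3, B1–B4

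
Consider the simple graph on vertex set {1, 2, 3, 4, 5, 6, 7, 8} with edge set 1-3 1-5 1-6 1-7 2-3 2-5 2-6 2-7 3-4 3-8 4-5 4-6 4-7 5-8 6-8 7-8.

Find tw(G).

A width-4 tree decomposition is:
Bags: B1 = {1, 2, 4, 6, 8}  B2 = {1, 2, 3, 4, 8}  B3 = {1, 2, 4, 7, 8}  B4 = {1, 2, 4, 5, 8}
Tree: B1–B2, B2–B3, B3–B4
The largest bag has 5 vertices, giving width 4; this decomposition certifies tw(G) ≤ 4. For the lower bound: the 5 vertex sets {1,6}, {3,8}, {4,7}, {2}, {5} are disjoint, each induces a connected subgraph, and every pair is joined by at least one edge of G. Contracting each set to a single vertex therefore yields K_{5} as a minor, and since treewidth is minor-monotone, tw(G) ≥ tw(K_{5}) = 4. Hence tw(G) = 4 exactly.

4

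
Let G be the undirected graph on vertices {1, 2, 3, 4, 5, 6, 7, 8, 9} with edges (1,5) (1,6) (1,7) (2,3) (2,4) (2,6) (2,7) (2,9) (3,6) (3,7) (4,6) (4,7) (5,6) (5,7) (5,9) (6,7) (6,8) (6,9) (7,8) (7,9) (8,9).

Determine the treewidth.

3

A width-3 tree decomposition is:
Bags: B1 = {5, 6, 7, 9}  B2 = {6, 7, 8, 9}  B3 = {2, 6, 7, 9}  B4 = {2, 3, 6, 7}  B5 = {1, 5, 6, 7}  B6 = {2, 4, 6, 7}
Tree: B1–B2, B1–B3, B3–B4, B1–B5, B4–B6
Each bag holds 4 vertices, so the decomposition has width 3, which upper-bounds the treewidth. For the lower bound, the 4 vertices {6, 7, 8, 9} are pairwise adjacent, and any tree decomposition puts a clique entirely inside one bag — forcing width ≥ 3. Hence tw(G) = 3 exactly.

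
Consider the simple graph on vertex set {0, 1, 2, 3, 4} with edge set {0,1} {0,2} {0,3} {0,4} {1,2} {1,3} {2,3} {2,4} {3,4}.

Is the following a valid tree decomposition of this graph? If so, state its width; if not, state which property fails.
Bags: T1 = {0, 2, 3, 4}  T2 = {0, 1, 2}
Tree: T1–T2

A tree decomposition must satisfy three properties: every vertex lies in some bag; for every edge, both endpoints lie together in some bag; and for every vertex, the bags containing it form a connected subtree. Here edge (3,1) lies in no bag, so the decomposition is invalid.

No — edge (3,1) lies in no bag.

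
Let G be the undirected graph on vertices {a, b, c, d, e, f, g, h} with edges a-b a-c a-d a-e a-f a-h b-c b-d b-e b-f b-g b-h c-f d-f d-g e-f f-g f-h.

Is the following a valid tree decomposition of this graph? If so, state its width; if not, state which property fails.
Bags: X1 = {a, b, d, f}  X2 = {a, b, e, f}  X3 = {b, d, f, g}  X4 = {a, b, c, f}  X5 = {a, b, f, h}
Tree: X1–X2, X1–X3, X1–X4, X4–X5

Every vertex of G appears in some bag (union = {a, b, c, d, e, f, g, h}); every edge is covered by a bag; and for each vertex v the set of bags containing v is connected in the bag tree. The decomposition is therefore valid. The largest bag has 4 vertices, so the width is 3.

Yes; width 3.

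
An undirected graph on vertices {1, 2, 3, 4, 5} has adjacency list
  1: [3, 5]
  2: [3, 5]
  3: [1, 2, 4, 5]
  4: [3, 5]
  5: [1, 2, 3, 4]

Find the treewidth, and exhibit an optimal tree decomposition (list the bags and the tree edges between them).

Treewidth 2.
One optimal decomposition is:
Bags: B1 = {1, 3, 5}  B2 = {3, 4, 5}  B3 = {2, 3, 5}
Tree: B1–B2, B1–B3

Each bag holds 3 vertices, so the decomposition has width 2, which upper-bounds the treewidth. For the lower bound, the 3 vertices {1, 3, 5} are pairwise adjacent, and any tree decomposition puts a clique entirely inside one bag — forcing width ≥ 2. Combining the bounds, tw(G) = 2.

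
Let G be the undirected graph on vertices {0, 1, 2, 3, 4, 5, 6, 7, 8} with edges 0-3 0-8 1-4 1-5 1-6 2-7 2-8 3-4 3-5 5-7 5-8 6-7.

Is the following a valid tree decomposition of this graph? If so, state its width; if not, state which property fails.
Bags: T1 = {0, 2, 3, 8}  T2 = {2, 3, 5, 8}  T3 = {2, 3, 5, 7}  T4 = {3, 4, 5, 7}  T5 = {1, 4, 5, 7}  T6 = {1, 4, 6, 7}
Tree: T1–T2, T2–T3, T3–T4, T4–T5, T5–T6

Every vertex of G appears in some bag (union = {0, 1, 2, 3, 4, 5, 6, 7, 8}); every edge is covered by a bag; and for each vertex v the set of bags containing v is connected in the bag tree. The decomposition is therefore valid. The largest bag has 4 vertices, so the width is 3.

Yes; width 3.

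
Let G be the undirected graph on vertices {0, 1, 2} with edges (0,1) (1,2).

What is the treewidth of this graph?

1

A width-1 tree decomposition is:
Bags: B1 = {0, 1}  B2 = {1, 2}
Tree: B1–B2
The largest bag has 2 vertices, giving width 1; this decomposition certifies tw(G) ≤ 1. Any graph with an edge has treewidth ≥ 1, and G has the edge 0–1. Hence tw(G) = 1 exactly.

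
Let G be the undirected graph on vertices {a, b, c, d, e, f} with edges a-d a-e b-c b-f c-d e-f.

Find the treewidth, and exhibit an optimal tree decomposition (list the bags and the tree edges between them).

Each bag holds 3 vertices, so the decomposition has width 2, which upper-bounds the treewidth. Since c–d–a–e–f–b–c is a cycle in G, G is not acyclic. Forests are exactly the graphs of treewidth ≤ 1, so tw(G) ≥ 2. Therefore the treewidth is 2.

Treewidth 2.
Bags: B1 = {a, c, d}  B2 = {a, c, e}  B3 = {c, e, f}  B4 = {b, c, f}
Tree: B1–B2, B2–B3, B3–B4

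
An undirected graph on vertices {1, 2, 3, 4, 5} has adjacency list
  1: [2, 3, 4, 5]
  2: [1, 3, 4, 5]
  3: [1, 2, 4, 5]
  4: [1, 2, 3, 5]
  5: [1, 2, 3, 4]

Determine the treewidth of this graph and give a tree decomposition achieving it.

With just one bag of size 5, the width is 5 − 1 = 4, so tw(G) ≤ 4. For the lower bound, the 5 vertices {1, 2, 3, 4, 5} are pairwise adjacent, and any tree decomposition puts a clique entirely inside one bag — forcing width ≥ 4. The upper and lower bounds meet at 4, so that is the treewidth.

Treewidth 4.
One such decomposition:
Bags: B1 = {1, 2, 3, 4, 5}
Tree: (single bag)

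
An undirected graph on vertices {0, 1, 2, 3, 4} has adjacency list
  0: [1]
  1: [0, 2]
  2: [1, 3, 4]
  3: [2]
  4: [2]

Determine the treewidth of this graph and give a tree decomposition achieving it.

Treewidth 1.
One such decomposition:
Bags: B1 = {2, 4}  B2 = {1, 2}  B3 = {2, 3}  B4 = {0, 1}
Tree: B1–B2, B2–B3, B2–B4

Every bag has size at most 2, so the width is 2 − 1 = 1 and tw(G) ≤ 1. Any graph with an edge has treewidth ≥ 1, and G has the edge 4–2. Combining the bounds, tw(G) = 1.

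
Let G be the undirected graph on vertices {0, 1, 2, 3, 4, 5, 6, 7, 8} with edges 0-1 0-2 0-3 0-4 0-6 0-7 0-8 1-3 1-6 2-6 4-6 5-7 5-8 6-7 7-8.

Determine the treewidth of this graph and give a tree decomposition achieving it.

Every bag has size at most 3, so the width is 3 − 1 = 2 and tw(G) ≤ 2. Conversely, {0, 7, 8} is a clique of size 3, and the vertices of any clique must share a bag in every tree decomposition; so some bag has ≥ 3 vertices and tw(G) ≥ 2. Therefore the treewidth is 2.

Treewidth 2.
One optimal decomposition is:
Bags: B1 = {0, 7, 8}  B2 = {0, 6, 7}  B3 = {5, 7, 8}  B4 = {0, 1, 6}  B5 = {0, 4, 6}  B6 = {0, 2, 6}  B7 = {0, 1, 3}
Tree: B1–B2, B1–B3, B2–B4, B2–B5, B5–B6, B4–B7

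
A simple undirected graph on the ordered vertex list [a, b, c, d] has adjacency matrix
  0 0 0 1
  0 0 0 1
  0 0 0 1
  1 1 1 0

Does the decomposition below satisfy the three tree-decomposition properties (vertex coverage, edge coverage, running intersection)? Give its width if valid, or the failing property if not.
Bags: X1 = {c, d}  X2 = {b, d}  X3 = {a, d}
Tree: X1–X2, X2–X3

Every vertex of G appears in some bag (union = {a, b, c, d}); every edge is covered by a bag; and for each vertex v the set of bags containing v is connected in the bag tree. The decomposition is therefore valid. The largest bag has 2 vertices, so the width is 1.

Yes; width 1.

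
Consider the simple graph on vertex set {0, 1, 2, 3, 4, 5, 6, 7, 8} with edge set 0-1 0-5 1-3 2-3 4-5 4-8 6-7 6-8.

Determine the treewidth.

1

A width-1 tree decomposition is:
Bags: B1 = {2, 3}  B2 = {1, 3}  B3 = {0, 1}  B4 = {0, 5}  B5 = {4, 5}  B6 = {4, 8}  B7 = {6, 8}  B8 = {6, 7}
Tree: B1–B2, B2–B3, B3–B4, B4–B5, B5–B6, B6–B7, B7–B8
Every bag has size at most 2, so the width is 2 − 1 = 1 and tw(G) ≤ 1. Since G has at least one edge (e.g. 2–3), it is not an edgeless graph, so tw(G) ≥ 1. Therefore the treewidth is 1.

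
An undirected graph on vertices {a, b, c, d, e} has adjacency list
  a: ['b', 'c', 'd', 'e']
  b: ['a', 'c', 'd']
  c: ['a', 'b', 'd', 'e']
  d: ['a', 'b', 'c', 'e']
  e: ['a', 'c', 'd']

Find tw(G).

3

A width-3 tree decomposition is:
Bags: B1 = {a, b, c, d}  B2 = {a, c, d, e}
Tree: B1–B2
Every bag has size at most 4, so the width is 4 − 1 = 3 and tw(G) ≤ 3. Conversely, {a, c, d, e} is a clique of size 4, and the vertices of any clique must share a bag in every tree decomposition; so some bag has ≥ 4 vertices and tw(G) ≥ 3. Hence tw(G) = 3 exactly.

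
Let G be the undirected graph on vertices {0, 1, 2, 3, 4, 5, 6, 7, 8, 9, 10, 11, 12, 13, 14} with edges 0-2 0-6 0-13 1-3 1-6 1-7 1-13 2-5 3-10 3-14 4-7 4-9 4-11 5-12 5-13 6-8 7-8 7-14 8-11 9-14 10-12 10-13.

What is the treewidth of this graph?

A width-3 tree decomposition is:
Bags: B1 = {2, 5, 10, 12}  B2 = {2, 5, 10, 13}  B3 = {0, 2, 10, 13}  B4 = {0, 3, 10, 13}  B5 = {0, 1, 3, 13}  B6 = {0, 1, 3, 6}  B7 = {1, 3, 6, 14}  B8 = {1, 6, 7, 14}  B9 = {6, 7, 8, 14}  B10 = {7, 8, 9, 14}  B11 = {4, 7, 8, 9}  B12 = {4, 8, 9, 11}
Tree: B1–B2, B2–B3, B3–B4, B4–B5, B5–B6, B6–B7, B7–B8, B8–B9, B9–B10, B10–B11, B11–B12
The largest bag has 4 vertices, giving width 3; this decomposition certifies tw(G) ≤ 3. For the lower bound: the 4 vertex sets {2,5,12}, {10}, {13}, {0,1,3,6} are disjoint, each induces a connected subgraph, and every pair is joined by at least one edge of G. Contracting each set to a single vertex therefore yields K_{4} as a minor, and since treewidth is minor-monotone, tw(G) ≥ tw(K_{4}) = 3. Therefore the treewidth is 3.

3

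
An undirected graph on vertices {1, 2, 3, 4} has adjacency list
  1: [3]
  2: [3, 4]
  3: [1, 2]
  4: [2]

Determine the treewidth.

1

A width-1 tree decomposition is:
Bags: B1 = {2, 4}  B2 = {2, 3}  B3 = {1, 3}
Tree: B1–B2, B2–B3
Every bag has size at most 2, so the width is 2 − 1 = 1 and tw(G) ≤ 1. Any graph with an edge has treewidth ≥ 1, and G has the edge 4–2. Therefore the treewidth is 1.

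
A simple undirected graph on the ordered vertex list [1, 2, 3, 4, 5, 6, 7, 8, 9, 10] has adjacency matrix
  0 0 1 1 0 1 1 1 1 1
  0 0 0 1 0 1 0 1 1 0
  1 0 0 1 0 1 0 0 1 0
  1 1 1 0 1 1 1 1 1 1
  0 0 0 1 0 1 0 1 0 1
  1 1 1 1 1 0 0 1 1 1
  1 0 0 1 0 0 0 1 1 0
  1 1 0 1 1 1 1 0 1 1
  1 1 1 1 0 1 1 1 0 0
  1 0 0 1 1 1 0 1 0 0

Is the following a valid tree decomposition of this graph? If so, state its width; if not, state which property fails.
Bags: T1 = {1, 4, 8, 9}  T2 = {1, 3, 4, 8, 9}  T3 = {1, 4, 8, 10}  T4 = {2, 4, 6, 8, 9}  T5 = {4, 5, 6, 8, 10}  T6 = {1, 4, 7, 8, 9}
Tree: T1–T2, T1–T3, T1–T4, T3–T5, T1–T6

A tree decomposition must satisfy three properties: every vertex lies in some bag; for every edge, both endpoints lie together in some bag; and for every vertex, the bags containing it form a connected subtree. Here edge (6,1) lies in no bag, so the decomposition is invalid.

No — edge (6,1) lies in no bag.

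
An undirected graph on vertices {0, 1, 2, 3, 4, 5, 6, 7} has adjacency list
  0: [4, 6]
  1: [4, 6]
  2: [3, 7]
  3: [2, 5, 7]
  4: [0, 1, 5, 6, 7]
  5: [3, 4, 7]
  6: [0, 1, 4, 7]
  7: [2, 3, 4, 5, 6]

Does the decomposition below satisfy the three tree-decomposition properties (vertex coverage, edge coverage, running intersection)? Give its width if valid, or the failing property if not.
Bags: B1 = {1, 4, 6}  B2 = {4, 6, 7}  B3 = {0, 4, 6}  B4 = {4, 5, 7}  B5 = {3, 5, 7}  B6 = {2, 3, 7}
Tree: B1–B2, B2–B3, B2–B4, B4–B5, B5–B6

Every vertex of G appears in some bag (union = {0, 1, 2, 3, 4, 5, 6, 7}); every edge is covered by a bag; and for each vertex v the set of bags containing v is connected in the bag tree. The decomposition is therefore valid. The largest bag has 3 vertices, so the width is 2.

Yes; width 2.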